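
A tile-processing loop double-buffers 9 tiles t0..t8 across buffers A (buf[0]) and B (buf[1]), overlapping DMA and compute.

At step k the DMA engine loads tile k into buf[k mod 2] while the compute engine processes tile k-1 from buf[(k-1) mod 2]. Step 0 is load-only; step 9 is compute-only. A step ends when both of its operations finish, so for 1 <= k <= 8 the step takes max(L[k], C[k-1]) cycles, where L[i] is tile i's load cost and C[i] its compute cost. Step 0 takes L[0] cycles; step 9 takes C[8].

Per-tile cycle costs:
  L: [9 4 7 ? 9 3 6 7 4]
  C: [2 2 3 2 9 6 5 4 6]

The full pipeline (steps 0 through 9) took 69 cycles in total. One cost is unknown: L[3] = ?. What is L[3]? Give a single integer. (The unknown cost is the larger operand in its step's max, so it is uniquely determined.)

step 0 | dur = L[0]=9 = 9
step 1 | dur = max(L[1]=4, C[0]=2) = 4
step 2 | dur = max(L[2]=7, C[1]=2) = 7
step 3 | dur = max(L[3]=?, C[2]=3) = L[3]  (unknown; binding)
step 4 | dur = max(L[4]=9, C[3]=2) = 9
step 5 | dur = max(L[5]=3, C[4]=9) = 9
step 6 | dur = max(L[6]=6, C[5]=6) = 6
step 7 | dur = max(L[7]=7, C[6]=5) = 7
step 8 | dur = max(L[8]=4, C[7]=4) = 4
step 9 | dur = C[8]=6 = 6
sum of known step durations = 61
dur[3] = total - known = 69 - 61 = 8
L[3] is the binding max in step 3, so L[3] = dur[3] = 8

L[3] = 8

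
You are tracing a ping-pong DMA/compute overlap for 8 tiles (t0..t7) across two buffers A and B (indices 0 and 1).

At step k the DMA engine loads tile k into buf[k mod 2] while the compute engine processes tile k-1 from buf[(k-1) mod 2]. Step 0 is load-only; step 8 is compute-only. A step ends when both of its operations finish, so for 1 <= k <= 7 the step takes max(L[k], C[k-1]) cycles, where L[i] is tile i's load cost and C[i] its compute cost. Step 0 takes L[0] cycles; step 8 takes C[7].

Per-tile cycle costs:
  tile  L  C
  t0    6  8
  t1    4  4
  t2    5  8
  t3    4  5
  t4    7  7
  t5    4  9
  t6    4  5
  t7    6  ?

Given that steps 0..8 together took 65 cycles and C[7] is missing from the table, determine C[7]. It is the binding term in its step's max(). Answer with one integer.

step 0 → dur = L[0]=6 = 6
step 1 → dur = max(L[1]=4, C[0]=8) = 8
step 2 → dur = max(L[2]=5, C[1]=4) = 5
step 3 → dur = max(L[3]=4, C[2]=8) = 8
step 4 → dur = max(L[4]=7, C[3]=5) = 7
step 5 → dur = max(L[5]=4, C[4]=7) = 7
step 6 → dur = max(L[6]=4, C[5]=9) = 9
step 7 → dur = max(L[7]=6, C[6]=5) = 6
step 8 → dur = C[7]=? = C[7]  (unknown; binding)
sum of known step durations = 56
dur[8] = total - known = 65 - 56 = 9
C[7] is the binding max in step 8, so C[7] = dur[8] = 9

C[7] = 9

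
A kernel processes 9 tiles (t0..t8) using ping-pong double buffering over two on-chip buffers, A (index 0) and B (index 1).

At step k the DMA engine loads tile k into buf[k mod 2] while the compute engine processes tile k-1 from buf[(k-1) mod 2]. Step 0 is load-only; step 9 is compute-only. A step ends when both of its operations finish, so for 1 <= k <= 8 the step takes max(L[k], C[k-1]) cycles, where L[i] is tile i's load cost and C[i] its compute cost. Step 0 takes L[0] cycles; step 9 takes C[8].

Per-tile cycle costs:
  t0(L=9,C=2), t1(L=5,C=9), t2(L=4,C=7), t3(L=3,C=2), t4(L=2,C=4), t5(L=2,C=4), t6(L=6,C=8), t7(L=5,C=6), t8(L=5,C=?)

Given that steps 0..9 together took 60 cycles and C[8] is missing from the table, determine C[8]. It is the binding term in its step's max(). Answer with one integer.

C[8] = 4

step 0 | dur = L[0]=9 = 9
step 1 | dur = max(L[1]=5, C[0]=2) = 5
step 2 | dur = max(L[2]=4, C[1]=9) = 9
step 3 | dur = max(L[3]=3, C[2]=7) = 7
step 4 | dur = max(L[4]=2, C[3]=2) = 2
step 5 | dur = max(L[5]=2, C[4]=4) = 4
step 6 | dur = max(L[6]=6, C[5]=4) = 6
step 7 | dur = max(L[7]=5, C[6]=8) = 8
step 8 | dur = max(L[8]=5, C[7]=6) = 6
step 9 | dur = C[8]=? = C[8]  (unknown; binding)
sum of known step durations = 56
dur[9] = total - known = 60 - 56 = 4
C[8] is the binding max in step 9, so C[8] = dur[9] = 4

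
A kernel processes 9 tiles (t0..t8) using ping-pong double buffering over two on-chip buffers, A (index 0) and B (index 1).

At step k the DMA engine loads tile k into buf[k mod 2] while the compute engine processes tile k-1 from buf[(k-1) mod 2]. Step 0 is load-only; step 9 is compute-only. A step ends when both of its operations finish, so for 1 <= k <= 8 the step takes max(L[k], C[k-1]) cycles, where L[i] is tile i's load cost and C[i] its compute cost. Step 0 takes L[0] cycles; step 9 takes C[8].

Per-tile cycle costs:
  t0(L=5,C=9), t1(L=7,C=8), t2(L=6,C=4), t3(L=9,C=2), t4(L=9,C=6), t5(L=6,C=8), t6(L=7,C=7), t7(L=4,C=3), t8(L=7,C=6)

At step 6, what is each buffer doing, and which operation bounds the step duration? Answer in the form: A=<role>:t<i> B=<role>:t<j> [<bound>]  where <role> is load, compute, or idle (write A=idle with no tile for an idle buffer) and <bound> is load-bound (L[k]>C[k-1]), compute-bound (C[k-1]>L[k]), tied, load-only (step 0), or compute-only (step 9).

step 6: A=load:t6 B=compute:t5 [compute-bound]

  0. 5=5c; end=5; A:t0 B:-
  1. max(7,9)=9c; end=14; A:t0 B:t1
  2. max(6,8)=8c; end=22; A:t2 B:t1
  3. max(9,4)=9c; end=31; A:t2 B:t3
  4. max(9,2)=9c; end=40; A:t4 B:t3
  5. max(6,6)=6c; end=46; A:t4 B:t5
  6. max(7,8)=8c; end=54; A:t6 B:t5
  7. max(4,7)=7c; end=61; A:t6 B:t7
  8. max(7,3)=7c; end=68; A:t8 B:t7
  9. 6=6c; end=74; A:t8 B:t7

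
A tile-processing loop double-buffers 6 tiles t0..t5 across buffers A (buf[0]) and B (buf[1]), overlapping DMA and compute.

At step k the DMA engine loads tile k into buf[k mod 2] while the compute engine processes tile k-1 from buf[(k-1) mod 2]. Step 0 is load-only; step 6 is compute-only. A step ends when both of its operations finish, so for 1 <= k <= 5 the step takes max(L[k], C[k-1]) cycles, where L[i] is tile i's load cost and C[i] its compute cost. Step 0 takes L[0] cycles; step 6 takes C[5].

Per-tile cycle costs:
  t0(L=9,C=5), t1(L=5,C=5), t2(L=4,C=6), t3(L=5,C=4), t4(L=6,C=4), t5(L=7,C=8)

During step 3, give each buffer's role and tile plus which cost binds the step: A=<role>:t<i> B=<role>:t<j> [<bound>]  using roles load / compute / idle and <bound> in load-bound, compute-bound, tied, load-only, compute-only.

step 3: A=compute:t2 B=load:t3 [compute-bound]

k=0 load=t0/9c comp=- wait=9 total=9
k=1 load=t1/5c comp=t0/5c wait=5 total=14
k=2 load=t2/4c comp=t1/5c wait=5 total=19
k=3 load=t3/5c comp=t2/6c wait=6 total=25
k=4 load=t4/6c comp=t3/4c wait=6 total=31
k=5 load=t5/7c comp=t4/4c wait=7 total=38
k=6 load=- comp=t5/8c wait=8 total=46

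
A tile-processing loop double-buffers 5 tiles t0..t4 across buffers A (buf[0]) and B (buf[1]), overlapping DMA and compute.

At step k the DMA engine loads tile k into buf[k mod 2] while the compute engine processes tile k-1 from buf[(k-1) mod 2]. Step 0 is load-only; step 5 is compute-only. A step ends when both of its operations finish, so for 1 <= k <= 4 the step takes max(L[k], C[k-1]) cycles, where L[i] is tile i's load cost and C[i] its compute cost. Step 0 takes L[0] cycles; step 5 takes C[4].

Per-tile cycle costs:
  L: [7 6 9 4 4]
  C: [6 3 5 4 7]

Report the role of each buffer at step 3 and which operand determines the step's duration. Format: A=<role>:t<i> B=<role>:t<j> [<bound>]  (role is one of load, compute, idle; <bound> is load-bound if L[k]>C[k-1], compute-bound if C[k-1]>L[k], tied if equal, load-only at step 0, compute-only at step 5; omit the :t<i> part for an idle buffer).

step 0: L[0]=7 → dur=7, Σ=7 | A=load:t0 B=idle [load-only]
step 1: L[1]=6 C[0]=6 → dur=6, Σ=13 | A=compute:t0 B=load:t1 [tied]
step 2: L[2]=9 C[1]=3 → dur=9, Σ=22 | A=load:t2 B=compute:t1 [load-bound]
step 3: L[3]=4 C[2]=5 → dur=5, Σ=27 | A=compute:t2 B=load:t3 [compute-bound]
step 4: L[4]=4 C[3]=4 → dur=4, Σ=31 | A=load:t4 B=compute:t3 [tied]
step 5: C[4]=7 → dur=7, Σ=38 | A=compute:t4 B=idle [compute-only]

step 3: A=compute:t2 B=load:t3 [compute-bound]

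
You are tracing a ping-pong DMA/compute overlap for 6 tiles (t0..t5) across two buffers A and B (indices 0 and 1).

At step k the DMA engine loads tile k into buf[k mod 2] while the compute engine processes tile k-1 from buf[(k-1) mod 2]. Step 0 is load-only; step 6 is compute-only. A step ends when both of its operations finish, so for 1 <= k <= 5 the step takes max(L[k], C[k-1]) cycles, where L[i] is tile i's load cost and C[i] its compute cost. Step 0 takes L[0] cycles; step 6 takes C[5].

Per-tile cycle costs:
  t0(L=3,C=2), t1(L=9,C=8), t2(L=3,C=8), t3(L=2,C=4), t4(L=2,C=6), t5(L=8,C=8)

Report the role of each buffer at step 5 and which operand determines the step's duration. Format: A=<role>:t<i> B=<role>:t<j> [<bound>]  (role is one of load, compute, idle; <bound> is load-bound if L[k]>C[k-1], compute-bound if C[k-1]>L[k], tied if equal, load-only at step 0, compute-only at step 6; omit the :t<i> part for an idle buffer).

  0. 3=3c; end=3; A:t0 B:-
  1. max(9,2)=9c; end=12; A:t0 B:t1
  2. max(3,8)=8c; end=20; A:t2 B:t1
  3. max(2,8)=8c; end=28; A:t2 B:t3
  4. max(2,4)=4c; end=32; A:t4 B:t3
  5. max(8,6)=8c; end=40; A:t4 B:t5
  6. 8=8c; end=48; A:t4 B:t5

step 5: A=compute:t4 B=load:t5 [load-bound]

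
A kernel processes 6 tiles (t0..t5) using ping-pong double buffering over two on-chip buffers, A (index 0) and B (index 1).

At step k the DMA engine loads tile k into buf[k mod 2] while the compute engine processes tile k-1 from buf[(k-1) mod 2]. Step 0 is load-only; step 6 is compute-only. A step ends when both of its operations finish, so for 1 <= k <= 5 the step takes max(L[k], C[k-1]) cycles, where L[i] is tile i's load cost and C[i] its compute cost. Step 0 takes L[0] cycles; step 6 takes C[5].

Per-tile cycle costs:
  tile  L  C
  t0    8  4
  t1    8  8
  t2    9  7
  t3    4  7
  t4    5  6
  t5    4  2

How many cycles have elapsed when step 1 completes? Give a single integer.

end_cycle[1] = 16

k=0 load=t0/8c comp=- wait=8 total=8
k=1 load=t1/8c comp=t0/4c wait=8 total=16
k=2 load=t2/9c comp=t1/8c wait=9 total=25
k=3 load=t3/4c comp=t2/7c wait=7 total=32
k=4 load=t4/5c comp=t3/7c wait=7 total=39
k=5 load=t5/4c comp=t4/6c wait=6 total=45
k=6 load=- comp=t5/2c wait=2 total=47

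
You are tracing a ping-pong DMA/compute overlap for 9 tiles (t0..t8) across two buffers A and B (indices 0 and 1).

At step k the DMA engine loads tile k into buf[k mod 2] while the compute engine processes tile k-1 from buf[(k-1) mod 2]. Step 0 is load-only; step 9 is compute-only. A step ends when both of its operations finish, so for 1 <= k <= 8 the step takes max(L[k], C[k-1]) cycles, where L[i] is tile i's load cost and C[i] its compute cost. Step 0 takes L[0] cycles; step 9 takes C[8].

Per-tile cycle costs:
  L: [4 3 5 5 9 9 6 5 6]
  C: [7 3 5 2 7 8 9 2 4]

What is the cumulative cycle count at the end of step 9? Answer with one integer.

step 0: L[0]=4 → dur=4, Σ=4 | A=load:t0 B=idle [load-only]
step 1: L[1]=3 C[0]=7 → dur=7, Σ=11 | A=compute:t0 B=load:t1 [compute-bound]
step 2: L[2]=5 C[1]=3 → dur=5, Σ=16 | A=load:t2 B=compute:t1 [load-bound]
step 3: L[3]=5 C[2]=5 → dur=5, Σ=21 | A=compute:t2 B=load:t3 [tied]
step 4: L[4]=9 C[3]=2 → dur=9, Σ=30 | A=load:t4 B=compute:t3 [load-bound]
step 5: L[5]=9 C[4]=7 → dur=9, Σ=39 | A=compute:t4 B=load:t5 [load-bound]
step 6: L[6]=6 C[5]=8 → dur=8, Σ=47 | A=load:t6 B=compute:t5 [compute-bound]
step 7: L[7]=5 C[6]=9 → dur=9, Σ=56 | A=compute:t6 B=load:t7 [compute-bound]
step 8: L[8]=6 C[7]=2 → dur=6, Σ=62 | A=load:t8 B=compute:t7 [load-bound]
step 9: C[8]=4 → dur=4, Σ=66 | A=compute:t8 B=idle [compute-only]

end_cycle[9] = 66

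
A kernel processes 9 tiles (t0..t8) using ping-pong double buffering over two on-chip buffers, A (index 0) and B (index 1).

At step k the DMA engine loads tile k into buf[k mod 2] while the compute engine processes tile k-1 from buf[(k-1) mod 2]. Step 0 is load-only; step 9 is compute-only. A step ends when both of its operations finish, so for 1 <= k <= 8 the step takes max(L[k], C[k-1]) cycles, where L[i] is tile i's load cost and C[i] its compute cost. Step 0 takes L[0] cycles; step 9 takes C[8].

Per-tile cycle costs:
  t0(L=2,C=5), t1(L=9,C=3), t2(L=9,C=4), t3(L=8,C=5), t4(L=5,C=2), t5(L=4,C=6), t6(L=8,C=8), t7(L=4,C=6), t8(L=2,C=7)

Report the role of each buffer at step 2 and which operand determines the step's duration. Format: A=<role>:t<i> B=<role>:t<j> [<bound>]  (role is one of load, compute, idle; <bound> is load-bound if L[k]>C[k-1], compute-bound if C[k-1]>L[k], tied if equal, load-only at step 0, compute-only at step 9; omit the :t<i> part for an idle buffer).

step 2: A=load:t2 B=compute:t1 [load-bound]

k=0 load=t0/2c comp=- wait=2 total=2
k=1 load=t1/9c comp=t0/5c wait=9 total=11
k=2 load=t2/9c comp=t1/3c wait=9 total=20
k=3 load=t3/8c comp=t2/4c wait=8 total=28
k=4 load=t4/5c comp=t3/5c wait=5 total=33
k=5 load=t5/4c comp=t4/2c wait=4 total=37
k=6 load=t6/8c comp=t5/6c wait=8 total=45
k=7 load=t7/4c comp=t6/8c wait=8 total=53
k=8 load=t8/2c comp=t7/6c wait=6 total=59
k=9 load=- comp=t8/7c wait=7 total=66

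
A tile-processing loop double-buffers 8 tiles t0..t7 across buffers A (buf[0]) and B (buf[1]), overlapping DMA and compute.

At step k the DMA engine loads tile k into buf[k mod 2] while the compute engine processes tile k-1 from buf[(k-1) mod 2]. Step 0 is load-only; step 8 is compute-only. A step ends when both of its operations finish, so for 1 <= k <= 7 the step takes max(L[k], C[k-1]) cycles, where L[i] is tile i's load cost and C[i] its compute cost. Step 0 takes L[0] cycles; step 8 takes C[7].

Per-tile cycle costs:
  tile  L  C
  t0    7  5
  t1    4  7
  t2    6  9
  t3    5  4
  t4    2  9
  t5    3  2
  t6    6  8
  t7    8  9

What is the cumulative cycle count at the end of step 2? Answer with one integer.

[0] DMA t0→A (7c) ∥ CU idle ⇒ 7c, clock 7
[1] DMA t1→B (4c) ∥ CU A:t0 (5c) ⇒ 5c, clock 12
[2] DMA t2→A (6c) ∥ CU B:t1 (7c) ⇒ 7c, clock 19
[3] DMA t3→B (5c) ∥ CU A:t2 (9c) ⇒ 9c, clock 28
[4] DMA t4→A (2c) ∥ CU B:t3 (4c) ⇒ 4c, clock 32
[5] DMA t5→B (3c) ∥ CU A:t4 (9c) ⇒ 9c, clock 41
[6] DMA t6→A (6c) ∥ CU B:t5 (2c) ⇒ 6c, clock 47
[7] DMA t7→B (8c) ∥ CU A:t6 (8c) ⇒ 8c, clock 55
[8] DMA idle ∥ CU B:t7 (9c) ⇒ 9c, clock 64

end_cycle[2] = 19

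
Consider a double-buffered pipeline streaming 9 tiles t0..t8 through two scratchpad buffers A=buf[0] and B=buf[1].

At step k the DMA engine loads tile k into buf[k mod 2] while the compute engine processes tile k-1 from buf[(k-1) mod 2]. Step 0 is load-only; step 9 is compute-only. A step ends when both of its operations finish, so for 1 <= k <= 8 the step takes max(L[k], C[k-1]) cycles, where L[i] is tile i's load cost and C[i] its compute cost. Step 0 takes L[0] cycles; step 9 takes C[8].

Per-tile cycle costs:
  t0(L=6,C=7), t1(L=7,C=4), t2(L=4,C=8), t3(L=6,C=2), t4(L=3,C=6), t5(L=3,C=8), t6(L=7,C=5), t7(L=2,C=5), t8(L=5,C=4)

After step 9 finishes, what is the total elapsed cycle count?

end_cycle[9] = 56

step 0: L[0]=6 → dur=6, Σ=6 | A=load:t0 B=idle [load-only]
step 1: L[1]=7 C[0]=7 → dur=7, Σ=13 | A=compute:t0 B=load:t1 [tied]
step 2: L[2]=4 C[1]=4 → dur=4, Σ=17 | A=load:t2 B=compute:t1 [tied]
step 3: L[3]=6 C[2]=8 → dur=8, Σ=25 | A=compute:t2 B=load:t3 [compute-bound]
step 4: L[4]=3 C[3]=2 → dur=3, Σ=28 | A=load:t4 B=compute:t3 [load-bound]
step 5: L[5]=3 C[4]=6 → dur=6, Σ=34 | A=compute:t4 B=load:t5 [compute-bound]
step 6: L[6]=7 C[5]=8 → dur=8, Σ=42 | A=load:t6 B=compute:t5 [compute-bound]
step 7: L[7]=2 C[6]=5 → dur=5, Σ=47 | A=compute:t6 B=load:t7 [compute-bound]
step 8: L[8]=5 C[7]=5 → dur=5, Σ=52 | A=load:t8 B=compute:t7 [tied]
step 9: C[8]=4 → dur=4, Σ=56 | A=compute:t8 B=idle [compute-only]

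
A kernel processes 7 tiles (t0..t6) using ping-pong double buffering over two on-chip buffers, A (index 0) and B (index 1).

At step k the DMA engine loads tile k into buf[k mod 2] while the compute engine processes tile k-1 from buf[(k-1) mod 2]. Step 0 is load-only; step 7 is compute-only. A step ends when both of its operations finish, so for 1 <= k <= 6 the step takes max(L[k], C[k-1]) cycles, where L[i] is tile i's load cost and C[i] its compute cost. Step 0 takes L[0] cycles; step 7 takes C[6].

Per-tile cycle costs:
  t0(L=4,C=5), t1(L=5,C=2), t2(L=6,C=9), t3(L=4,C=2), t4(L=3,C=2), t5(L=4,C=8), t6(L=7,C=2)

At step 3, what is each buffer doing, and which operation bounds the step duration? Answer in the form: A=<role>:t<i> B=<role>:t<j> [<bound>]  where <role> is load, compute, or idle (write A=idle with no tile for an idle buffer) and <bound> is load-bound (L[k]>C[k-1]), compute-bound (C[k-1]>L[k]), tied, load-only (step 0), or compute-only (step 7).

step 3: A=compute:t2 B=load:t3 [compute-bound]

step 0: L[0]=4 → dur=4, Σ=4 | A=load:t0 B=idle [load-only]
step 1: L[1]=5 C[0]=5 → dur=5, Σ=9 | A=compute:t0 B=load:t1 [tied]
step 2: L[2]=6 C[1]=2 → dur=6, Σ=15 | A=load:t2 B=compute:t1 [load-bound]
step 3: L[3]=4 C[2]=9 → dur=9, Σ=24 | A=compute:t2 B=load:t3 [compute-bound]
step 4: L[4]=3 C[3]=2 → dur=3, Σ=27 | A=load:t4 B=compute:t3 [load-bound]
step 5: L[5]=4 C[4]=2 → dur=4, Σ=31 | A=compute:t4 B=load:t5 [load-bound]
step 6: L[6]=7 C[5]=8 → dur=8, Σ=39 | A=load:t6 B=compute:t5 [compute-bound]
step 7: C[6]=2 → dur=2, Σ=41 | A=compute:t6 B=idle [compute-only]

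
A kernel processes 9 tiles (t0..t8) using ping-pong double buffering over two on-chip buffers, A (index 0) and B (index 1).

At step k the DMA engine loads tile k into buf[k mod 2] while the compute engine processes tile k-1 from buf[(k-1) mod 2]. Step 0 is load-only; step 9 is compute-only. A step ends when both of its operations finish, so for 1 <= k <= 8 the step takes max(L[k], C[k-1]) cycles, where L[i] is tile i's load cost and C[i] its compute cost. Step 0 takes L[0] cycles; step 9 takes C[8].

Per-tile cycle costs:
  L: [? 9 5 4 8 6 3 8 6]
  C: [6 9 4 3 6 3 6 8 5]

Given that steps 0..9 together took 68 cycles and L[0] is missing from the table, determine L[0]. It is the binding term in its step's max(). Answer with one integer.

step 0 → dur = L[0]=? = L[0]  (unknown; binding)
step 1 → dur = max(L[1]=9, C[0]=6) = 9
step 2 → dur = max(L[2]=5, C[1]=9) = 9
step 3 → dur = max(L[3]=4, C[2]=4) = 4
step 4 → dur = max(L[4]=8, C[3]=3) = 8
step 5 → dur = max(L[5]=6, C[4]=6) = 6
step 6 → dur = max(L[6]=3, C[5]=3) = 3
step 7 → dur = max(L[7]=8, C[6]=6) = 8
step 8 → dur = max(L[8]=6, C[7]=8) = 8
step 9 → dur = C[8]=5 = 5
sum of known step durations = 60
dur[0] = total - known = 68 - 60 = 8
L[0] is the binding max in step 0, so L[0] = dur[0] = 8

L[0] = 8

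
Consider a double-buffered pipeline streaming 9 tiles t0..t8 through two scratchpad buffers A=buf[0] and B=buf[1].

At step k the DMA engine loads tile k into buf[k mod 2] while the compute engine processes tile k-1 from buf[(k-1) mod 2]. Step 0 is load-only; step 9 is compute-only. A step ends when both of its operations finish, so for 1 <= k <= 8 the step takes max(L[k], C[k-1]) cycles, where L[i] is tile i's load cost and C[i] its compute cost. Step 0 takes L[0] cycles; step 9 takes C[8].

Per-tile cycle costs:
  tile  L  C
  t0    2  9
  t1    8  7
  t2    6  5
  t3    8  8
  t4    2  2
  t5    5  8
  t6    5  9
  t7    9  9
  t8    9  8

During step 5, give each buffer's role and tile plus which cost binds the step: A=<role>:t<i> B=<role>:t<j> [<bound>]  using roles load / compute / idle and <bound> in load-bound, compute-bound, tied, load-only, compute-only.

step 5: A=compute:t4 B=load:t5 [load-bound]

[0] DMA t0→A (2c) ∥ CU idle ⇒ 2c, clock 2
[1] DMA t1→B (8c) ∥ CU A:t0 (9c) ⇒ 9c, clock 11
[2] DMA t2→A (6c) ∥ CU B:t1 (7c) ⇒ 7c, clock 18
[3] DMA t3→B (8c) ∥ CU A:t2 (5c) ⇒ 8c, clock 26
[4] DMA t4→A (2c) ∥ CU B:t3 (8c) ⇒ 8c, clock 34
[5] DMA t5→B (5c) ∥ CU A:t4 (2c) ⇒ 5c, clock 39
[6] DMA t6→A (5c) ∥ CU B:t5 (8c) ⇒ 8c, clock 47
[7] DMA t7→B (9c) ∥ CU A:t6 (9c) ⇒ 9c, clock 56
[8] DMA t8→A (9c) ∥ CU B:t7 (9c) ⇒ 9c, clock 65
[9] DMA idle ∥ CU A:t8 (8c) ⇒ 8c, clock 73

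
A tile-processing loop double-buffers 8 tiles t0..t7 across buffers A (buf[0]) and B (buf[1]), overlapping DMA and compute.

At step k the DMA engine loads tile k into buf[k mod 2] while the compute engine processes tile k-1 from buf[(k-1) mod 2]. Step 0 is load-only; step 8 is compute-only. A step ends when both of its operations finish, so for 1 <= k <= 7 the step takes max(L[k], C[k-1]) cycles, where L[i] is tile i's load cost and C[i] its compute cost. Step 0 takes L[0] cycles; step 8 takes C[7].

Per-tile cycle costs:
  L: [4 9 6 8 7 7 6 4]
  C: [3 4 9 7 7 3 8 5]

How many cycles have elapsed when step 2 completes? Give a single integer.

end_cycle[2] = 19

step 0: L[0]=4 → dur=4, Σ=4 | A=load:t0 B=idle [load-only]
step 1: L[1]=9 C[0]=3 → dur=9, Σ=13 | A=compute:t0 B=load:t1 [load-bound]
step 2: L[2]=6 C[1]=4 → dur=6, Σ=19 | A=load:t2 B=compute:t1 [load-bound]
step 3: L[3]=8 C[2]=9 → dur=9, Σ=28 | A=compute:t2 B=load:t3 [compute-bound]
step 4: L[4]=7 C[3]=7 → dur=7, Σ=35 | A=load:t4 B=compute:t3 [tied]
step 5: L[5]=7 C[4]=7 → dur=7, Σ=42 | A=compute:t4 B=load:t5 [tied]
step 6: L[6]=6 C[5]=3 → dur=6, Σ=48 | A=load:t6 B=compute:t5 [load-bound]
step 7: L[7]=4 C[6]=8 → dur=8, Σ=56 | A=compute:t6 B=load:t7 [compute-bound]
step 8: C[7]=5 → dur=5, Σ=61 | A=idle B=compute:t7 [compute-only]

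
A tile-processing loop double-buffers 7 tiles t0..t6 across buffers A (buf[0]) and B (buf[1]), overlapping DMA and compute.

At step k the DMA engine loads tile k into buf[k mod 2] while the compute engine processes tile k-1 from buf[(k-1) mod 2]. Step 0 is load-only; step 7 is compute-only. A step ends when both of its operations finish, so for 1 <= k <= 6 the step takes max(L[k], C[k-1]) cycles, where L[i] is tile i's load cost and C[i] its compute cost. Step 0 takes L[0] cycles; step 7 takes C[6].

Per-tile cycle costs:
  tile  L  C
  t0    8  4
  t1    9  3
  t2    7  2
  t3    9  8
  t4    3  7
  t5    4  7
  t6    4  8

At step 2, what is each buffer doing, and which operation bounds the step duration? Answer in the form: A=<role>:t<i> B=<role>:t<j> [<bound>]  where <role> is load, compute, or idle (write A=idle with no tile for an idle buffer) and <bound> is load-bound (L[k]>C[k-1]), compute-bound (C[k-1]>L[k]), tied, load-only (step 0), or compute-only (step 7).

  0. 8=8c; end=8; A:t0 B:-
  1. max(9,4)=9c; end=17; A:t0 B:t1
  2. max(7,3)=7c; end=24; A:t2 B:t1
  3. max(9,2)=9c; end=33; A:t2 B:t3
  4. max(3,8)=8c; end=41; A:t4 B:t3
  5. max(4,7)=7c; end=48; A:t4 B:t5
  6. max(4,7)=7c; end=55; A:t6 B:t5
  7. 8=8c; end=63; A:t6 B:t5

step 2: A=load:t2 B=compute:t1 [load-bound]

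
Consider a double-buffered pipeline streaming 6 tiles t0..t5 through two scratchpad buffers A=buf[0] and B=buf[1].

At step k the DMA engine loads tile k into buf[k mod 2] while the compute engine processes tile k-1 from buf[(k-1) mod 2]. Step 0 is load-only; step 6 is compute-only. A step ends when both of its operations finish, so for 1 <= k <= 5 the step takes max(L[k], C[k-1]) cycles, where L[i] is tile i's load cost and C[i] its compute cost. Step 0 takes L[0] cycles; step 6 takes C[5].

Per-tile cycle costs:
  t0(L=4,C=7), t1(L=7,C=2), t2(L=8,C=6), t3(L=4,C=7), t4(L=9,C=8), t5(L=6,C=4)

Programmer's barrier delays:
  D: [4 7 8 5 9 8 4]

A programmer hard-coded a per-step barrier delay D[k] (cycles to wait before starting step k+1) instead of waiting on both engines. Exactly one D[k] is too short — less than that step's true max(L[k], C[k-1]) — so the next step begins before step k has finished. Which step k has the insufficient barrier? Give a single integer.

step 0: need L[0]=4 = 4; D[0]=4 ok
step 1: need max(L[1]=7,C[0]=7) = 7; D[1]=7 ok
step 2: need max(L[2]=8,C[1]=2) = 8; D[2]=8 ok
step 3: need max(L[3]=4,C[2]=6) = 6; D[3]=5 SHORT
step 4: need max(L[4]=9,C[3]=7) = 9; D[4]=9 ok
step 5: need max(L[5]=6,C[4]=8) = 8; D[5]=8 ok
step 6: need C[5]=4 = 4; D[6]=4 ok

hazard at step 3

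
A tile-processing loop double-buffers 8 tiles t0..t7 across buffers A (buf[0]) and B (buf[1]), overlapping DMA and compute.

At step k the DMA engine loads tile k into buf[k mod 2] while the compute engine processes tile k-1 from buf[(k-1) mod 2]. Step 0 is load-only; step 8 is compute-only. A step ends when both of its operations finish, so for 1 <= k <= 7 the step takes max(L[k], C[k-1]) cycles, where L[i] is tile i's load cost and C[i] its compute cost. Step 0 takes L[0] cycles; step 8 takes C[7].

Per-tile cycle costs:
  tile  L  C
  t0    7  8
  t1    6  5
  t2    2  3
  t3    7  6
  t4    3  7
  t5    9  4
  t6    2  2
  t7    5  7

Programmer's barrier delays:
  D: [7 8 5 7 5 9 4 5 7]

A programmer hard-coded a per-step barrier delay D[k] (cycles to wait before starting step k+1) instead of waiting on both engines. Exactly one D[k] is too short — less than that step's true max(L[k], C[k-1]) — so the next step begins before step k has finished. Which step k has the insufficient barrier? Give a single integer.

step 0: need L[0]=7 = 7; D[0]=7 ok
step 1: need max(L[1]=6,C[0]=8) = 8; D[1]=8 ok
step 2: need max(L[2]=2,C[1]=5) = 5; D[2]=5 ok
step 3: need max(L[3]=7,C[2]=3) = 7; D[3]=7 ok
step 4: need max(L[4]=3,C[3]=6) = 6; D[4]=5 SHORT
step 5: need max(L[5]=9,C[4]=7) = 9; D[5]=9 ok
step 6: need max(L[6]=2,C[5]=4) = 4; D[6]=4 ok
step 7: need max(L[7]=5,C[6]=2) = 5; D[7]=5 ok
step 8: need C[7]=7 = 7; D[8]=7 ok

hazard at step 4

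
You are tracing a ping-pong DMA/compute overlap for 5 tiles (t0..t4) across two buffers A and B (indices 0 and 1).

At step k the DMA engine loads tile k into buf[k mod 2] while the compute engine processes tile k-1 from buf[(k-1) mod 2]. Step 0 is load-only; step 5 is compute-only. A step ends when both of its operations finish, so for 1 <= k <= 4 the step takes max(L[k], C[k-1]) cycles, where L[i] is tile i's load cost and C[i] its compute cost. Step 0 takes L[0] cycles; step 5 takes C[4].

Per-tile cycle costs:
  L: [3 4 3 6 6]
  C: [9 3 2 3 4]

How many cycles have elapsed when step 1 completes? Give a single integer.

step 0: L[0]=3 → dur=3, Σ=3 | A=load:t0 B=idle [load-only]
step 1: L[1]=4 C[0]=9 → dur=9, Σ=12 | A=compute:t0 B=load:t1 [compute-bound]
step 2: L[2]=3 C[1]=3 → dur=3, Σ=15 | A=load:t2 B=compute:t1 [tied]
step 3: L[3]=6 C[2]=2 → dur=6, Σ=21 | A=compute:t2 B=load:t3 [load-bound]
step 4: L[4]=6 C[3]=3 → dur=6, Σ=27 | A=load:t4 B=compute:t3 [load-bound]
step 5: C[4]=4 → dur=4, Σ=31 | A=compute:t4 B=idle [compute-only]

end_cycle[1] = 12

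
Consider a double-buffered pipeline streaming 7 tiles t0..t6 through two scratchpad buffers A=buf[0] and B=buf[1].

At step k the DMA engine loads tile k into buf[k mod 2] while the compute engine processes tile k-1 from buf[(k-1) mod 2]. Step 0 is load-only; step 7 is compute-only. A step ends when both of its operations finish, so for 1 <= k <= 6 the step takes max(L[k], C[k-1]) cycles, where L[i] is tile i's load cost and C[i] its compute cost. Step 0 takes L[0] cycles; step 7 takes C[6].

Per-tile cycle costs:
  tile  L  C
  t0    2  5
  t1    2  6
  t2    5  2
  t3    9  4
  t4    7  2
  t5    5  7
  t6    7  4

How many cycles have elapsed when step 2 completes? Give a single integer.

[0] DMA t0→A (2c) ∥ CU idle ⇒ 2c, clock 2
[1] DMA t1→B (2c) ∥ CU A:t0 (5c) ⇒ 5c, clock 7
[2] DMA t2→A (5c) ∥ CU B:t1 (6c) ⇒ 6c, clock 13
[3] DMA t3→B (9c) ∥ CU A:t2 (2c) ⇒ 9c, clock 22
[4] DMA t4→A (7c) ∥ CU B:t3 (4c) ⇒ 7c, clock 29
[5] DMA t5→B (5c) ∥ CU A:t4 (2c) ⇒ 5c, clock 34
[6] DMA t6→A (7c) ∥ CU B:t5 (7c) ⇒ 7c, clock 41
[7] DMA idle ∥ CU A:t6 (4c) ⇒ 4c, clock 45

end_cycle[2] = 13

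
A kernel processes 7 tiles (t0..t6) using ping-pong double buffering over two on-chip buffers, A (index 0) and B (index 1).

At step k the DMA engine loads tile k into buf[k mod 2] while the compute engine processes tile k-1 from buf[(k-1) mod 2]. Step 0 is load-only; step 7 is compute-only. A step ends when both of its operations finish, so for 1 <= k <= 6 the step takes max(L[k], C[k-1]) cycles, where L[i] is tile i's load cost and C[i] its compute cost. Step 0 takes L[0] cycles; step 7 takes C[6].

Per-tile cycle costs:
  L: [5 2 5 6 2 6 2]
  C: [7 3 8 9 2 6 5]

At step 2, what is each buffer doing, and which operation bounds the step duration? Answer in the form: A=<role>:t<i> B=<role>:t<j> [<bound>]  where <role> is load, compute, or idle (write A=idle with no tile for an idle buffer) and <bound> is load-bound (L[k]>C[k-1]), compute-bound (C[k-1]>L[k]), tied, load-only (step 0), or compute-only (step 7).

k=0 load=t0/5c comp=- wait=5 total=5
k=1 load=t1/2c comp=t0/7c wait=7 total=12
k=2 load=t2/5c comp=t1/3c wait=5 total=17
k=3 load=t3/6c comp=t2/8c wait=8 total=25
k=4 load=t4/2c comp=t3/9c wait=9 total=34
k=5 load=t5/6c comp=t4/2c wait=6 total=40
k=6 load=t6/2c comp=t5/6c wait=6 total=46
k=7 load=- comp=t6/5c wait=5 total=51

step 2: A=load:t2 B=compute:t1 [load-bound]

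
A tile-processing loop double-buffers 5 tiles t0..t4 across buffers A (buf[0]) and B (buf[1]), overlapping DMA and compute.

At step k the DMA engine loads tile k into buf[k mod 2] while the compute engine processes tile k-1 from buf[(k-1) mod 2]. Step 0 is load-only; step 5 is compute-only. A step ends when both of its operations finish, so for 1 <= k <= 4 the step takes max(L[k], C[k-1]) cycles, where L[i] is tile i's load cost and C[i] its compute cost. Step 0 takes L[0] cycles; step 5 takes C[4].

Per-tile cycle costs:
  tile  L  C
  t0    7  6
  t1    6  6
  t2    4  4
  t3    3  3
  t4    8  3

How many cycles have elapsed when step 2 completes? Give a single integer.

[0] DMA t0→A (7c) ∥ CU idle ⇒ 7c, clock 7
[1] DMA t1→B (6c) ∥ CU A:t0 (6c) ⇒ 6c, clock 13
[2] DMA t2→A (4c) ∥ CU B:t1 (6c) ⇒ 6c, clock 19
[3] DMA t3→B (3c) ∥ CU A:t2 (4c) ⇒ 4c, clock 23
[4] DMA t4→A (8c) ∥ CU B:t3 (3c) ⇒ 8c, clock 31
[5] DMA idle ∥ CU A:t4 (3c) ⇒ 3c, clock 34

end_cycle[2] = 19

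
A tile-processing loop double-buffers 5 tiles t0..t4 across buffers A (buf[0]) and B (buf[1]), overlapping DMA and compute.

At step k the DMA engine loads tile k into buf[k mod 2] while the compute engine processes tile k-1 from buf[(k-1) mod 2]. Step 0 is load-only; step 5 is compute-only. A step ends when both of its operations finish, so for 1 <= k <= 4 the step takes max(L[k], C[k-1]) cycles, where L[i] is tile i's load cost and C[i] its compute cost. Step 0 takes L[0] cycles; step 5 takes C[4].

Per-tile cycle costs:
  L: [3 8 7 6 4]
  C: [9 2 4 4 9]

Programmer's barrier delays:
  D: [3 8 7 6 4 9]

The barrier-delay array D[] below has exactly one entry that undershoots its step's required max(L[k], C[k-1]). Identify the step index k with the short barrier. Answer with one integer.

hazard at step 1

step 0: need L[0]=3 = 3; D[0]=3 ok
step 1: need max(L[1]=8,C[0]=9) = 9; D[1]=8 SHORT
step 2: need max(L[2]=7,C[1]=2) = 7; D[2]=7 ok
step 3: need max(L[3]=6,C[2]=4) = 6; D[3]=6 ok
step 4: need max(L[4]=4,C[3]=4) = 4; D[4]=4 ok
step 5: need C[4]=9 = 9; D[5]=9 ok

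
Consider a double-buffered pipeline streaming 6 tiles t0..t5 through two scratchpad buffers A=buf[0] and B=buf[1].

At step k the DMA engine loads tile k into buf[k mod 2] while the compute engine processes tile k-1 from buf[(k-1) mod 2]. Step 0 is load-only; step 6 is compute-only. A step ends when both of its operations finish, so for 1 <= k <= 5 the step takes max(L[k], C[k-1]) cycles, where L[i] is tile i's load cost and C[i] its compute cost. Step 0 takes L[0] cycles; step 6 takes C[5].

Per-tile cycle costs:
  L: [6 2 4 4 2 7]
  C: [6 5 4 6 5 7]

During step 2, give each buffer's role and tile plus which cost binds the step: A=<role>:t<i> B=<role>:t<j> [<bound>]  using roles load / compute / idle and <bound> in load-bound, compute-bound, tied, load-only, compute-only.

  0. 6=6c; end=6; A:t0 B:-
  1. max(2,6)=6c; end=12; A:t0 B:t1
  2. max(4,5)=5c; end=17; A:t2 B:t1
  3. max(4,4)=4c; end=21; A:t2 B:t3
  4. max(2,6)=6c; end=27; A:t4 B:t3
  5. max(7,5)=7c; end=34; A:t4 B:t5
  6. 7=7c; end=41; A:t4 B:t5

step 2: A=load:t2 B=compute:t1 [compute-bound]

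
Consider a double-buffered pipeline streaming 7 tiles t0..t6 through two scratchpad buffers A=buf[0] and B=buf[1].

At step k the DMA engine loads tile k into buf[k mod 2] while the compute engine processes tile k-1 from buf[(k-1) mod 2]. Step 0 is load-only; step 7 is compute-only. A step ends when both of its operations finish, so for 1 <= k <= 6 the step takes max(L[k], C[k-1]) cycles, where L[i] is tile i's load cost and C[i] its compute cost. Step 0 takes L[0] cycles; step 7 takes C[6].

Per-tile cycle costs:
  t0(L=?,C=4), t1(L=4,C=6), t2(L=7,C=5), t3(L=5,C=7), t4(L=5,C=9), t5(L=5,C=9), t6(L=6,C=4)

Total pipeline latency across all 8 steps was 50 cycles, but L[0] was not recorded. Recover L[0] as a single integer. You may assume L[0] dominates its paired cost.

L[0] = 5

step 0 = dur = L[0]=? = L[0]  (unknown; binding)
step 1 = dur = max(L[1]=4, C[0]=4) = 4
step 2 = dur = max(L[2]=7, C[1]=6) = 7
step 3 = dur = max(L[3]=5, C[2]=5) = 5
step 4 = dur = max(L[4]=5, C[3]=7) = 7
step 5 = dur = max(L[5]=5, C[4]=9) = 9
step 6 = dur = max(L[6]=6, C[5]=9) = 9
step 7 = dur = C[6]=4 = 4
sum of known step durations = 45
dur[0] = total - known = 50 - 45 = 5
L[0] is the binding max in step 0, so L[0] = dur[0] = 5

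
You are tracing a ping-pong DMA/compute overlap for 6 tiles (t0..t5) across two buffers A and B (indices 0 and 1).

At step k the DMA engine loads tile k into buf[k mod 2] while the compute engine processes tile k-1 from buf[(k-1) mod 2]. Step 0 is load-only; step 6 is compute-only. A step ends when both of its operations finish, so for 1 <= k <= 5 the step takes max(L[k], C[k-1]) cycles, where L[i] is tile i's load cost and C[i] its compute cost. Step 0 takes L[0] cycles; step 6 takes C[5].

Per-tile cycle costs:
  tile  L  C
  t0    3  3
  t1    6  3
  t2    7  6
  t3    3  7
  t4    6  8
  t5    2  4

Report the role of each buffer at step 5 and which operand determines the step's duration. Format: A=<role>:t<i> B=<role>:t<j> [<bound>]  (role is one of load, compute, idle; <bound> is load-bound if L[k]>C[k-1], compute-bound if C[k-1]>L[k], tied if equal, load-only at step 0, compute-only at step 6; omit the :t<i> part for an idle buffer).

step 5: A=compute:t4 B=load:t5 [compute-bound]

[0] DMA t0→A (3c) ∥ CU idle ⇒ 3c, clock 3
[1] DMA t1→B (6c) ∥ CU A:t0 (3c) ⇒ 6c, clock 9
[2] DMA t2→A (7c) ∥ CU B:t1 (3c) ⇒ 7c, clock 16
[3] DMA t3→B (3c) ∥ CU A:t2 (6c) ⇒ 6c, clock 22
[4] DMA t4→A (6c) ∥ CU B:t3 (7c) ⇒ 7c, clock 29
[5] DMA t5→B (2c) ∥ CU A:t4 (8c) ⇒ 8c, clock 37
[6] DMA idle ∥ CU B:t5 (4c) ⇒ 4c, clock 41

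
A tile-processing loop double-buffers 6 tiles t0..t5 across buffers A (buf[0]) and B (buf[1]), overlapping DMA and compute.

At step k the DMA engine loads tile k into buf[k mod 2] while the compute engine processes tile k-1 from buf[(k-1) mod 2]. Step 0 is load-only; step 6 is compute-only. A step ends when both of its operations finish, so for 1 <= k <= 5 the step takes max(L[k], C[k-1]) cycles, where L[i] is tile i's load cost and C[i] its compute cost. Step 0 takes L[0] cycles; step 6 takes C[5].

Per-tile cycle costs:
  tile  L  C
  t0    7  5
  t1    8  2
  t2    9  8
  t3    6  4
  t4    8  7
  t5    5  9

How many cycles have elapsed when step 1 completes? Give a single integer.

step 0: L[0]=7 → dur=7, Σ=7 | A=load:t0 B=idle [load-only]
step 1: L[1]=8 C[0]=5 → dur=8, Σ=15 | A=compute:t0 B=load:t1 [load-bound]
step 2: L[2]=9 C[1]=2 → dur=9, Σ=24 | A=load:t2 B=compute:t1 [load-bound]
step 3: L[3]=6 C[2]=8 → dur=8, Σ=32 | A=compute:t2 B=load:t3 [compute-bound]
step 4: L[4]=8 C[3]=4 → dur=8, Σ=40 | A=load:t4 B=compute:t3 [load-bound]
step 5: L[5]=5 C[4]=7 → dur=7, Σ=47 | A=compute:t4 B=load:t5 [compute-bound]
step 6: C[5]=9 → dur=9, Σ=56 | A=idle B=compute:t5 [compute-only]

end_cycle[1] = 15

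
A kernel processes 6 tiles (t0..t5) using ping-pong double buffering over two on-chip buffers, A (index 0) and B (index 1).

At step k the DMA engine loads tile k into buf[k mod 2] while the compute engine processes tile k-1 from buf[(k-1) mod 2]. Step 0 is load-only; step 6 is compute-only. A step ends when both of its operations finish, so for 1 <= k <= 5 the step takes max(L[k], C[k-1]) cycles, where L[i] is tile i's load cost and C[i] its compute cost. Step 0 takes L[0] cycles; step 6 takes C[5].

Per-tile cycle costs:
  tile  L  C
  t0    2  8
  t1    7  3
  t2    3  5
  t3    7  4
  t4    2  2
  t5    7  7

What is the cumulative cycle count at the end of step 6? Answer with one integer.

  0. 2=2c; end=2; A:t0 B:-
  1. max(7,8)=8c; end=10; A:t0 B:t1
  2. max(3,3)=3c; end=13; A:t2 B:t1
  3. max(7,5)=7c; end=20; A:t2 B:t3
  4. max(2,4)=4c; end=24; A:t4 B:t3
  5. max(7,2)=7c; end=31; A:t4 B:t5
  6. 7=7c; end=38; A:t4 B:t5

end_cycle[6] = 38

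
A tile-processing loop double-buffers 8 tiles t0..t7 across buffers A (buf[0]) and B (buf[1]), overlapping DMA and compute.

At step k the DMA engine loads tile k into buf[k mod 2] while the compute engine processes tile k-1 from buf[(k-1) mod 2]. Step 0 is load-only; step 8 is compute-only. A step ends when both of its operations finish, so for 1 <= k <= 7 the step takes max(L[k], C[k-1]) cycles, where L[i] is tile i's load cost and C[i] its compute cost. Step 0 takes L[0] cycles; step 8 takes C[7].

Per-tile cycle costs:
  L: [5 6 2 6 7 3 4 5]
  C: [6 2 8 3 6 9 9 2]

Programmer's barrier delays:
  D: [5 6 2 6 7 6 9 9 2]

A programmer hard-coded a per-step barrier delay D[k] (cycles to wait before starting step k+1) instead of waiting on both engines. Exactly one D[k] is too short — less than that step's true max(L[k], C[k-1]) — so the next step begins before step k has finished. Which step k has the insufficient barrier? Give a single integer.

k=0 barrier L[0]=5→5c, D[0]=5 ok
k=1 barrier max(L[1]=6,C[0]=6)→6c, D[1]=6 ok
k=2 barrier max(L[2]=2,C[1]=2)→2c, D[2]=2 ok
k=3 barrier max(L[3]=6,C[2]=8)→8c, D[3]=6 SHORT
k=4 barrier max(L[4]=7,C[3]=3)→7c, D[4]=7 ok
k=5 barrier max(L[5]=3,C[4]=6)→6c, D[5]=6 ok
k=6 barrier max(L[6]=4,C[5]=9)→9c, D[6]=9 ok
k=7 barrier max(L[7]=5,C[6]=9)→9c, D[7]=9 ok
k=8 barrier C[7]=2→2c, D[8]=2 ok

hazard at step 3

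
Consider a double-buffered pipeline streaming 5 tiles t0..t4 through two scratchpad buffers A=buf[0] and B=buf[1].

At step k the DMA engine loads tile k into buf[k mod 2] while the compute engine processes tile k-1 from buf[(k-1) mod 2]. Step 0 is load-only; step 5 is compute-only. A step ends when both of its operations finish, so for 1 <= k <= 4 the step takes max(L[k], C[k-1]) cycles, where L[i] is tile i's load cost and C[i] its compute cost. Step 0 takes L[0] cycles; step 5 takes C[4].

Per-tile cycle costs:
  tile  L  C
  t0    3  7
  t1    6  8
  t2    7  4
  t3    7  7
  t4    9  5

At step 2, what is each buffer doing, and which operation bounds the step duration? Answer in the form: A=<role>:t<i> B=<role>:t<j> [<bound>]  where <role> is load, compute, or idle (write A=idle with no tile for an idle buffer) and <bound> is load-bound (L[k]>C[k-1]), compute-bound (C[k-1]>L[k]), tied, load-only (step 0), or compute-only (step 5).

step 2: A=load:t2 B=compute:t1 [compute-bound]

k=0 load=t0/3c comp=- wait=3 total=3
k=1 load=t1/6c comp=t0/7c wait=7 total=10
k=2 load=t2/7c comp=t1/8c wait=8 total=18
k=3 load=t3/7c comp=t2/4c wait=7 total=25
k=4 load=t4/9c comp=t3/7c wait=9 total=34
k=5 load=- comp=t4/5c wait=5 total=39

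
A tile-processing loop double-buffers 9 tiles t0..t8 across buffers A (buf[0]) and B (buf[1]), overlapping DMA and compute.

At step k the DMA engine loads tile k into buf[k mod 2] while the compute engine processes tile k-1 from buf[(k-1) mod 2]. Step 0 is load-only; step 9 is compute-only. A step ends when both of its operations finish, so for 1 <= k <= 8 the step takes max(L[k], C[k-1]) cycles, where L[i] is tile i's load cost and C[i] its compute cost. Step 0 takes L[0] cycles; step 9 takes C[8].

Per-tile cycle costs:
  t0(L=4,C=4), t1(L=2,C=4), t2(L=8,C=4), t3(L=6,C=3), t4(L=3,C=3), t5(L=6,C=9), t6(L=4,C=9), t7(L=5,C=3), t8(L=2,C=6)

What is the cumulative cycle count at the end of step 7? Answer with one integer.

k=0 load=t0/4c comp=- wait=4 total=4
k=1 load=t1/2c comp=t0/4c wait=4 total=8
k=2 load=t2/8c comp=t1/4c wait=8 total=16
k=3 load=t3/6c comp=t2/4c wait=6 total=22
k=4 load=t4/3c comp=t3/3c wait=3 total=25
k=5 load=t5/6c comp=t4/3c wait=6 total=31
k=6 load=t6/4c comp=t5/9c wait=9 total=40
k=7 load=t7/5c comp=t6/9c wait=9 total=49
k=8 load=t8/2c comp=t7/3c wait=3 total=52
k=9 load=- comp=t8/6c wait=6 total=58

end_cycle[7] = 49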